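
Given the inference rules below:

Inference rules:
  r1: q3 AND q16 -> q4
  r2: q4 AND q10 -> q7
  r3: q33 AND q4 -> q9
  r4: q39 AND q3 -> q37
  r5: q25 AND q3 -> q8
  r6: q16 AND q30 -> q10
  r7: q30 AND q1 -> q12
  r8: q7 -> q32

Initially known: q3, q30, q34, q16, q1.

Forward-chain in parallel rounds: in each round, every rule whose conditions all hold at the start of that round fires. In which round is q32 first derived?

Round 1 — r1, r6, r7, derive q4, q10, q12.
Round 2 — r2, derive q7.
Round 3 — r8, derive q32.
q32 first appears in round 3.

3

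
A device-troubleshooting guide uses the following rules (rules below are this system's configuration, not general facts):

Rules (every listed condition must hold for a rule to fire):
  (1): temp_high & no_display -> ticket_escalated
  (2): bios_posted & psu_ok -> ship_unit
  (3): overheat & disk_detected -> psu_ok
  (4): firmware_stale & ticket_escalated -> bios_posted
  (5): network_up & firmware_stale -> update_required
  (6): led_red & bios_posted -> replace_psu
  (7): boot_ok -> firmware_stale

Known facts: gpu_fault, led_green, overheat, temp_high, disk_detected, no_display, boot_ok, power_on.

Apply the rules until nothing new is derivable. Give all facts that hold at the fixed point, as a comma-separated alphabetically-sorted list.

bios_posted, boot_ok, disk_detected, firmware_stale, gpu_fault, led_green, no_display, overheat, power_on, psu_ok, ship_unit, temp_high, ticket_escalated

Round 1 — (1), (3), (7), derive ticket_escalated, psu_ok, firmware_stale.
Round 2 — (4), derive bios_posted.
Round 3 — (2), derive ship_unit.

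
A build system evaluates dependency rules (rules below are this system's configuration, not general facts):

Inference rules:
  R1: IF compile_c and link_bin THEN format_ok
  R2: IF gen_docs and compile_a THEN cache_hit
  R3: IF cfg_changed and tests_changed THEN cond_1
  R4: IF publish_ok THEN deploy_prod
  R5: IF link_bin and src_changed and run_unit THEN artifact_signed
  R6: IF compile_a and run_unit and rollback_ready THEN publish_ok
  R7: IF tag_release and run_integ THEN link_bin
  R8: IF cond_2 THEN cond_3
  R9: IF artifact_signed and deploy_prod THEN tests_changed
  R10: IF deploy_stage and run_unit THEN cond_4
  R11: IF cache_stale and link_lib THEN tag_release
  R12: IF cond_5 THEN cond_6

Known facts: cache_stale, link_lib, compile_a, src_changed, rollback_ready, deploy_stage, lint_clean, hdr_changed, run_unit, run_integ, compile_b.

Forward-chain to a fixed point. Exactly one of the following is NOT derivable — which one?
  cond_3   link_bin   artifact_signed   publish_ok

cond_3

[1] R6 [IF compile_a and run_unit and rollback_ready THEN publish_ok]; R10 [IF deploy_stage and run_unit THEN cond_4]; R11 [IF cache_stale and link_lib THEN tag_release]. ⇒ new: publish_ok, cond_4, tag_release.
[2] R4 [IF publish_ok THEN deploy_prod]; R7 [IF tag_release and run_integ THEN link_bin]. ⇒ new: deploy_prod, link_bin.
[3] R5 [IF link_bin and src_changed and run_unit THEN artifact_signed]. ⇒ new: artifact_signed.
[4] R9 [IF artifact_signed and deploy_prod THEN tests_changed]. ⇒ new: tests_changed.
Derived: publish_ok (round 1), link_bin (round 2), artifact_signed (round 3). cond_3 never appears in any round.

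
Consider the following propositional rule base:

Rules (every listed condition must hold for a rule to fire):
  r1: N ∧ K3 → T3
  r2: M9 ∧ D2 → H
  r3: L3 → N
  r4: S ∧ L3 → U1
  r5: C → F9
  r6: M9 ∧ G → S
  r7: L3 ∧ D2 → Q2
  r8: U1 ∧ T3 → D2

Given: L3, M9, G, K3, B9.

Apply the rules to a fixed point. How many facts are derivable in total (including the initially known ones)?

Round 1 fires r3, r6, giving N, S.
Round 2 fires r1, r4, giving T3, U1.
Round 3 fires r8, giving D2.
Round 4 fires r2, r7, giving H, Q2.
Closure: {B9, D2, G, H, K3, L3, M9, N, Q2, S, T3, U1} — 12 facts.

12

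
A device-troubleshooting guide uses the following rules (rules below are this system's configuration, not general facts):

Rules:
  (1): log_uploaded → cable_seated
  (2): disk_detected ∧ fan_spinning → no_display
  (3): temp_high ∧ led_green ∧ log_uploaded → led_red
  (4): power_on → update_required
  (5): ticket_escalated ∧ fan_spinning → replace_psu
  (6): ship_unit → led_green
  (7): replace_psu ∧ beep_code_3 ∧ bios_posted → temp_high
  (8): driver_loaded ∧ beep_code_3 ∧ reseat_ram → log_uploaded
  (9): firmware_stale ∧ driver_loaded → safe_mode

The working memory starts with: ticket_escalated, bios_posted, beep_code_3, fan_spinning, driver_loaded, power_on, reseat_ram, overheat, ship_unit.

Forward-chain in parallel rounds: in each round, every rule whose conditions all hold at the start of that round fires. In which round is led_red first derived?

[1] (4) [power_on → update_required]; (5) [ticket_escalated ∧ fan_spinning → replace_psu]; (6) [ship_unit → led_green]; (8) [driver_loaded ∧ beep_code_3 ∧ reseat_ram → log_uploaded]. ⇒ new: update_required, replace_psu, led_green, log_uploaded.
[2] (1) [log_uploaded → cable_seated]; (7) [replace_psu ∧ beep_code_3 ∧ bios_posted → temp_high]. ⇒ new: cable_seated, temp_high.
[3] (3) [temp_high ∧ led_green ∧ log_uploaded → led_red]. ⇒ new: led_red.
led_red first appears in round 3.

3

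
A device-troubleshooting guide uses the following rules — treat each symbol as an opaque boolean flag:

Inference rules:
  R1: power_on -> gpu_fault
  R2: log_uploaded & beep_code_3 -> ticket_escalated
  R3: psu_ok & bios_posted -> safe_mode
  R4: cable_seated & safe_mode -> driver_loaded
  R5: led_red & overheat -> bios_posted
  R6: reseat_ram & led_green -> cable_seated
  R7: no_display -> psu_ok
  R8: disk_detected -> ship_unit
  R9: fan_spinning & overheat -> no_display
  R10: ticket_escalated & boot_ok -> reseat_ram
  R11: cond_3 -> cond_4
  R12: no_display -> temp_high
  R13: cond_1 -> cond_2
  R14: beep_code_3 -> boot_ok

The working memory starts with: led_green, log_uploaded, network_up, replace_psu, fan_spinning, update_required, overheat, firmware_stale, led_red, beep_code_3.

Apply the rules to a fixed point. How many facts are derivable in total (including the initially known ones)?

20

Round 1: R2 [log_uploaded & beep_code_3 -> ticket_escalated]; R5 [led_red & overheat -> bios_posted]; R9 [fan_spinning & overheat -> no_display]; R14 [beep_code_3 -> boot_ok]. New: ticket_escalated, bios_posted, no_display, boot_ok.
Round 2: R7 [no_display -> psu_ok]; R10 [ticket_escalated & boot_ok -> reseat_ram]; R12 [no_display -> temp_high]. New: psu_ok, reseat_ram, temp_high.
Round 3: R3 [psu_ok & bios_posted -> safe_mode]; R6 [reseat_ram & led_green -> cable_seated]. New: safe_mode, cable_seated.
Round 4: R4 [cable_seated & safe_mode -> driver_loaded]. New: driver_loaded.
Closure: {beep_code_3, bios_posted, boot_ok, cable_seated, driver_loaded, fan_spinning, firmware_stale, led_green, led_red, log_uploaded, network_up, no_display, overheat, psu_ok, replace_psu, reseat_ram, safe_mode, temp_high, ticket_escalated, update_required} — 20 facts.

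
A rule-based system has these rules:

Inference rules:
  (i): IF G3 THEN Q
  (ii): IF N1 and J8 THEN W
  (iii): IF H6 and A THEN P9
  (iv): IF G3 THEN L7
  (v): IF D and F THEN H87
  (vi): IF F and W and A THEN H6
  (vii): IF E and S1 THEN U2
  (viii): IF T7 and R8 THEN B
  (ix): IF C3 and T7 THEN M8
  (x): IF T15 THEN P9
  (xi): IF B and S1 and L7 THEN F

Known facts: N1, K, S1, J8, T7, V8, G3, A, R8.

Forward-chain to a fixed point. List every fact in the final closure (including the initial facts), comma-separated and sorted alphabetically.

[1] (i) [IF G3 THEN Q]; (ii) [IF N1 and J8 THEN W]; (iv) [IF G3 THEN L7]; (viii) [IF T7 and R8 THEN B]. ⇒ new: Q, W, L7, B.
[2] (xi) [IF B and S1 and L7 THEN F]. ⇒ new: F.
[3] (vi) [IF F and W and A THEN H6]. ⇒ new: H6.
[4] (iii) [IF H6 and A THEN P9]. ⇒ new: P9.

A, B, F, G3, H6, J8, K, L7, N1, P9, Q, R8, S1, T7, V8, W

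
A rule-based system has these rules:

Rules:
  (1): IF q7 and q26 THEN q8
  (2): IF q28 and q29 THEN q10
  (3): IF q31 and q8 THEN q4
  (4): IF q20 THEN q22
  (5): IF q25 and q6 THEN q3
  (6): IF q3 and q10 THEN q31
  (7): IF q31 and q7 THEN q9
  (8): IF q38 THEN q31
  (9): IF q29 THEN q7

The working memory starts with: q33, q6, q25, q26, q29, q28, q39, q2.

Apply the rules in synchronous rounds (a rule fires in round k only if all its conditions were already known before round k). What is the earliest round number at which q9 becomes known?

3

[1] (2) [IF q28 and q29 THEN q10]; (5) [IF q25 and q6 THEN q3]; (9) [IF q29 THEN q7]. ⇒ new: q10, q3, q7.
[2] (1) [IF q7 and q26 THEN q8]; (6) [IF q3 and q10 THEN q31]. ⇒ new: q8, q31.
[3] (3) [IF q31 and q8 THEN q4]; (7) [IF q31 and q7 THEN q9]. ⇒ new: q4, q9.
q9 first appears in round 3.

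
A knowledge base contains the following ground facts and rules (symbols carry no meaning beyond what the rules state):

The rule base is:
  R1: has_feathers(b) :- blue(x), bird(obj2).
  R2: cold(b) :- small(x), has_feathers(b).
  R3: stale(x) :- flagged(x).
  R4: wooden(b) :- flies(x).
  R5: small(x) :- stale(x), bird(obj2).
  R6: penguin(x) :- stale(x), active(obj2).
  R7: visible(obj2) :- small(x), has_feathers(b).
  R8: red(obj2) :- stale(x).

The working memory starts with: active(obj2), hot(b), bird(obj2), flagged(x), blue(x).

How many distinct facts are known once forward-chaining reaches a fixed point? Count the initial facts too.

12

[1] R1 [has_feathers(b) :- blue(x), bird(obj2).]; R3 [stale(x) :- flagged(x).]. ⇒ new: has_feathers(b), stale(x).
[2] R5 [small(x) :- stale(x), bird(obj2).]; R6 [penguin(x) :- stale(x), active(obj2).]; R8 [red(obj2) :- stale(x).]. ⇒ new: small(x), penguin(x), red(obj2).
[3] R2 [cold(b) :- small(x), has_feathers(b).]; R7 [visible(obj2) :- small(x), has_feathers(b).]. ⇒ new: cold(b), visible(obj2).
Closure: {active(obj2), bird(obj2), blue(x), cold(b), flagged(x), has_feathers(b), hot(b), penguin(x), red(obj2), small(x), stale(x), visible(obj2)} — 12 facts.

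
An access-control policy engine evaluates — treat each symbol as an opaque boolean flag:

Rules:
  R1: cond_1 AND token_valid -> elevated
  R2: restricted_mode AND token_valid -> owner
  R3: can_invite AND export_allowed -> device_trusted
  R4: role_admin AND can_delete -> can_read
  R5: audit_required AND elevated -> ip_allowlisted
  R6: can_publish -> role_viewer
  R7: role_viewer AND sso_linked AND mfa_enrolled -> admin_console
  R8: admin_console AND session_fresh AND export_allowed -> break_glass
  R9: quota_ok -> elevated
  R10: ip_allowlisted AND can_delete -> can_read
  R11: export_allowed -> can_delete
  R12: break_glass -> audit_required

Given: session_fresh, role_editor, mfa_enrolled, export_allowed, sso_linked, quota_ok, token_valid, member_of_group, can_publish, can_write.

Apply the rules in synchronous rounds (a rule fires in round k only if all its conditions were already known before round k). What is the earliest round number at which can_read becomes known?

6

Round 1 fires R6, R9, R11, giving role_viewer, elevated, can_delete.
Round 2 fires R7, giving admin_console.
Round 3 fires R8, giving break_glass.
Round 4 fires R12, giving audit_required.
Round 5 fires R5, giving ip_allowlisted.
Round 6 fires R10, giving can_read.
can_read first appears in round 6.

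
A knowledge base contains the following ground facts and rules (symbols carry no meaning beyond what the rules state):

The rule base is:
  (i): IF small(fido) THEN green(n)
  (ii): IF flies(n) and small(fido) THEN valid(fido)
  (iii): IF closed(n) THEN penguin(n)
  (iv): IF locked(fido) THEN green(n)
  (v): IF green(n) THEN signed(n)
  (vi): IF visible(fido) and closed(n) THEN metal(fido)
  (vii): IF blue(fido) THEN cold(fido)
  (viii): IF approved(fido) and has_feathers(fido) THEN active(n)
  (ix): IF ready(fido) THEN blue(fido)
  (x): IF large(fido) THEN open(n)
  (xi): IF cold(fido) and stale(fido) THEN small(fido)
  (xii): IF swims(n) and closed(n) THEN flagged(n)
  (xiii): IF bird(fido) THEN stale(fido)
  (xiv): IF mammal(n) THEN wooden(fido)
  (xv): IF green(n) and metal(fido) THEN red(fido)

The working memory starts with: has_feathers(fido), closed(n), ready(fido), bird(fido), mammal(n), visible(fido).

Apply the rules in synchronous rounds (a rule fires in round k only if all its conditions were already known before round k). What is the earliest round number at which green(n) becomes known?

Round 1: (iii) [IF closed(n) THEN penguin(n)]; (vi) [IF visible(fido) and closed(n) THEN metal(fido)]; (ix) [IF ready(fido) THEN blue(fido)]; (xiii) [IF bird(fido) THEN stale(fido)]; (xiv) [IF mammal(n) THEN wooden(fido)]. New: penguin(n), metal(fido), blue(fido), stale(fido), wooden(fido).
Round 2: (vii) [IF blue(fido) THEN cold(fido)]. New: cold(fido).
Round 3: (xi) [IF cold(fido) and stale(fido) THEN small(fido)]. New: small(fido).
Round 4: (i) [IF small(fido) THEN green(n)]. New: green(n).
green(n) first appears in round 4.

4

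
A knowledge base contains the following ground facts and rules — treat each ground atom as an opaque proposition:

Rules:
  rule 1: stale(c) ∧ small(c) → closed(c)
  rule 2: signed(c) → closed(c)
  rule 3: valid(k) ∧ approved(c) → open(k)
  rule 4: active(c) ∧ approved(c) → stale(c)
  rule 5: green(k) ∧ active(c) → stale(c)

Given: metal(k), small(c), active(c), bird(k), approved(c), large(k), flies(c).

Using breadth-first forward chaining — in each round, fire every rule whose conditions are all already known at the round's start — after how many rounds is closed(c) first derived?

2

Round 1: rule 4 [active(c) ∧ approved(c) → stale(c)]. Adds stale(c).
Round 2: rule 1 [stale(c) ∧ small(c) → closed(c)]. Adds closed(c).
closed(c) first appears in round 2.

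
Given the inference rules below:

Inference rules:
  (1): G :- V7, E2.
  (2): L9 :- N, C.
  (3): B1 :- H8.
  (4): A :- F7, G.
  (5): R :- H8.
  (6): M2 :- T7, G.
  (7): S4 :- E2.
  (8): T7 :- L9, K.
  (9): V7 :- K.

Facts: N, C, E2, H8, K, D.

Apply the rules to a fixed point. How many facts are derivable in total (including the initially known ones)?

14

Round 1 fires (2), (3), (5), (7), (9), giving L9, B1, R, S4, V7.
Round 2 fires (1), (8), giving G, T7.
Round 3 fires (6), giving M2.
Closure: {B1, C, D, E2, G, H8, K, L9, M2, N, R, S4, T7, V7} — 14 facts.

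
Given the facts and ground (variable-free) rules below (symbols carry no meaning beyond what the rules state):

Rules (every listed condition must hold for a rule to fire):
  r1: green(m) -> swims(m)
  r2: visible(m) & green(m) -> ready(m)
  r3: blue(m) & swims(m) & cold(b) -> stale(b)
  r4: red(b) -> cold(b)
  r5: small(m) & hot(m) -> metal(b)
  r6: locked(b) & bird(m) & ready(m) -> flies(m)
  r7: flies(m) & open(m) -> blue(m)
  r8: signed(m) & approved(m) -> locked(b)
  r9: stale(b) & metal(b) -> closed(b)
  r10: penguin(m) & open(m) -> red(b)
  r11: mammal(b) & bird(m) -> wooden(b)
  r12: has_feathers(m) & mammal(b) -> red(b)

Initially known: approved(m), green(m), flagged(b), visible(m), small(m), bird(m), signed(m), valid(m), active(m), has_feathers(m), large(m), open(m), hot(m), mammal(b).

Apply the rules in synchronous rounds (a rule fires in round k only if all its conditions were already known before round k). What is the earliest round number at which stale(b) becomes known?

4

Round 1: r1 [green(m) -> swims(m)]; r2 [visible(m) & green(m) -> ready(m)]; r5 [small(m) & hot(m) -> metal(b)]; r8 [signed(m) & approved(m) -> locked(b)]; r11 [mammal(b) & bird(m) -> wooden(b)]; r12 [has_feathers(m) & mammal(b) -> red(b)]. New: swims(m), ready(m), metal(b), locked(b), wooden(b), red(b).
Round 2: r4 [red(b) -> cold(b)]; r6 [locked(b) & bird(m) & ready(m) -> flies(m)]. New: cold(b), flies(m).
Round 3: r7 [flies(m) & open(m) -> blue(m)]. New: blue(m).
Round 4: r3 [blue(m) & swims(m) & cold(b) -> stale(b)]. New: stale(b).
stale(b) first appears in round 4.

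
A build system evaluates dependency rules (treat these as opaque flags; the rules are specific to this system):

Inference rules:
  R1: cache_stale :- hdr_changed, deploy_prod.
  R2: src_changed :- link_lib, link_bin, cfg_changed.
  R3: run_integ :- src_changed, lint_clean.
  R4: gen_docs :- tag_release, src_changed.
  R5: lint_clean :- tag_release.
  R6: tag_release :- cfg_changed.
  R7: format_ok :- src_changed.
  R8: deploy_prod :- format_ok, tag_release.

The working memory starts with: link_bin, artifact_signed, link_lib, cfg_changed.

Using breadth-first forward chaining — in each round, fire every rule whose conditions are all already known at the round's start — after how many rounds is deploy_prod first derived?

Round 1 — R2, R6, derive src_changed, tag_release.
Round 2 — R4, R5, R7, derive gen_docs, lint_clean, format_ok.
Round 3 — R3, R8, derive run_integ, deploy_prod.
deploy_prod first appears in round 3.

3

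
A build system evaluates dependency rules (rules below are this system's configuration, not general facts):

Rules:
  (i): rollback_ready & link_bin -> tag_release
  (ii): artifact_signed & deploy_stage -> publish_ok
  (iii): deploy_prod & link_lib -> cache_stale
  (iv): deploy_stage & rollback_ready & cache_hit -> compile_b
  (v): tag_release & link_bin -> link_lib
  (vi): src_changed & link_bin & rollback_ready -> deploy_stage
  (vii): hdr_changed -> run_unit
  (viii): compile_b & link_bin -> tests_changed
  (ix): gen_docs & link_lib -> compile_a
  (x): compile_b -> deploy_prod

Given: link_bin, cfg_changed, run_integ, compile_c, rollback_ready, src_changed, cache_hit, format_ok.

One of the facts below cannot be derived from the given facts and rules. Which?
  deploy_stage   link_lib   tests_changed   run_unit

run_unit

Round 1: (i) [rollback_ready & link_bin -> tag_release]; (vi) [src_changed & link_bin & rollback_ready -> deploy_stage]. New: tag_release, deploy_stage.
Round 2: (iv) [deploy_stage & rollback_ready & cache_hit -> compile_b]; (v) [tag_release & link_bin -> link_lib]. New: compile_b, link_lib.
Round 3: (viii) [compile_b & link_bin -> tests_changed]; (x) [compile_b -> deploy_prod]. New: tests_changed, deploy_prod.
Round 4: (iii) [deploy_prod & link_lib -> cache_stale]. New: cache_stale.
Derived: tests_changed (round 3), link_lib (round 2), deploy_stage (round 1). run_unit never appears in any round.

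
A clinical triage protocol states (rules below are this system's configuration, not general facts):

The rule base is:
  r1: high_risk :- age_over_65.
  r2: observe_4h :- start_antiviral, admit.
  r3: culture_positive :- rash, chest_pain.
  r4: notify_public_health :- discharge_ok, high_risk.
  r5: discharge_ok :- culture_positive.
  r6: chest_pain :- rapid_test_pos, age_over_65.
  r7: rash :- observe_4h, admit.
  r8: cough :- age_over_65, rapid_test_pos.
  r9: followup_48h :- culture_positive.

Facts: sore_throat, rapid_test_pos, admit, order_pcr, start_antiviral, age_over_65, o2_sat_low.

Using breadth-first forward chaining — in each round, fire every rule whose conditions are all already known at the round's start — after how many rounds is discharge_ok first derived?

Round 1: r1 [high_risk :- age_over_65.]; r2 [observe_4h :- start_antiviral, admit.]; r6 [chest_pain :- rapid_test_pos, age_over_65.]; r8 [cough :- age_over_65, rapid_test_pos.]. New: high_risk, observe_4h, chest_pain, cough.
Round 2: r7 [rash :- observe_4h, admit.]. New: rash.
Round 3: r3 [culture_positive :- rash, chest_pain.]. New: culture_positive.
Round 4: r5 [discharge_ok :- culture_positive.]; r9 [followup_48h :- culture_positive.]. New: discharge_ok, followup_48h.
discharge_ok first appears in round 4.

4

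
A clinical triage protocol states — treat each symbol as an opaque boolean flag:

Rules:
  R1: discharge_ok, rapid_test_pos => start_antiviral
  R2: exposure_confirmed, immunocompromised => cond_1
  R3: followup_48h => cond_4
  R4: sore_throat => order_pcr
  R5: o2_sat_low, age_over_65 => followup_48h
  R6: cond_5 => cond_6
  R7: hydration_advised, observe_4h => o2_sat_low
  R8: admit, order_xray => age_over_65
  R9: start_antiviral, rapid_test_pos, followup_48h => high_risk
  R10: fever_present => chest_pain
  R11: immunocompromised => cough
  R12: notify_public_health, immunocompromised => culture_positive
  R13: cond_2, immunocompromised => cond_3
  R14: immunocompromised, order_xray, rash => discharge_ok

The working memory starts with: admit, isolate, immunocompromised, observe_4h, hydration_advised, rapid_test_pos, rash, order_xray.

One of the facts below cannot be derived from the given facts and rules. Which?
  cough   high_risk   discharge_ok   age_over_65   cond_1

[1] R7 [hydration_advised, observe_4h => o2_sat_low]; R8 [admit, order_xray => age_over_65]; R11 [immunocompromised => cough]; R14 [immunocompromised, order_xray, rash => discharge_ok]. ⇒ new: o2_sat_low, age_over_65, cough, discharge_ok.
[2] R1 [discharge_ok, rapid_test_pos => start_antiviral]; R5 [o2_sat_low, age_over_65 => followup_48h]. ⇒ new: start_antiviral, followup_48h.
[3] R3 [followup_48h => cond_4]; R9 [start_antiviral, rapid_test_pos, followup_48h => high_risk]. ⇒ new: cond_4, high_risk.
Derived: discharge_ok (round 1), high_risk (round 3), age_over_65 (round 1), cough (round 1). cond_1 never appears in any round.

cond_1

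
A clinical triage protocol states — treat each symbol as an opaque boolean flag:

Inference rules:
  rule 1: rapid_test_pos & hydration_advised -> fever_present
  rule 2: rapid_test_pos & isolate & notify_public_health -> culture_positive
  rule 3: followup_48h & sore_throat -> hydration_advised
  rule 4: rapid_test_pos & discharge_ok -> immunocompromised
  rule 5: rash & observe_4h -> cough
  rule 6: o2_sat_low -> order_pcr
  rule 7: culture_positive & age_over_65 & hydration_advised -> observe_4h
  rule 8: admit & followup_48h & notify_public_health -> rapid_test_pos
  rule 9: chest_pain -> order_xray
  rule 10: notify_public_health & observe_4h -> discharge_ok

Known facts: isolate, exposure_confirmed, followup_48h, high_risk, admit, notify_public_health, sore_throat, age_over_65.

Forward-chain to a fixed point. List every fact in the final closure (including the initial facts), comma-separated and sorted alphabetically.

Round 1 fires rule 3, rule 8, giving hydration_advised, rapid_test_pos.
Round 2 fires rule 1, rule 2, giving fever_present, culture_positive.
Round 3 fires rule 7, giving observe_4h.
Round 4 fires rule 10, giving discharge_ok.
Round 5 fires rule 4, giving immunocompromised.

admit, age_over_65, culture_positive, discharge_ok, exposure_confirmed, fever_present, followup_48h, high_risk, hydration_advised, immunocompromised, isolate, notify_public_health, observe_4h, rapid_test_pos, sore_throat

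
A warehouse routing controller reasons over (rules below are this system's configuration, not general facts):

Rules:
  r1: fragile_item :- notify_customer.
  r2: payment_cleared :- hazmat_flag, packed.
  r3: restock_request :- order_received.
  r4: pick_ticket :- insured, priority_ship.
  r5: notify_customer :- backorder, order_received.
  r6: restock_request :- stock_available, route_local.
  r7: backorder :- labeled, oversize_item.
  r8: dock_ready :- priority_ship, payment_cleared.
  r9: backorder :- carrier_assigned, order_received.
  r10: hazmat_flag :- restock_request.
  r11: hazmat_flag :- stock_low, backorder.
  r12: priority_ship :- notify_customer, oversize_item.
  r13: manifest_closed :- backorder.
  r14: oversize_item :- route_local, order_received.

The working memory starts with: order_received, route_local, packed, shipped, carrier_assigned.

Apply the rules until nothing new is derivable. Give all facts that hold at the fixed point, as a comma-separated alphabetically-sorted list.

backorder, carrier_assigned, dock_ready, fragile_item, hazmat_flag, manifest_closed, notify_customer, order_received, oversize_item, packed, payment_cleared, priority_ship, restock_request, route_local, shipped

Round 1: r3 [restock_request :- order_received.]; r9 [backorder :- carrier_assigned, order_received.]; r14 [oversize_item :- route_local, order_received.]. Adds restock_request, backorder, oversize_item.
Round 2: r5 [notify_customer :- backorder, order_received.]; r10 [hazmat_flag :- restock_request.]; r13 [manifest_closed :- backorder.]. Adds notify_customer, hazmat_flag, manifest_closed.
Round 3: r1 [fragile_item :- notify_customer.]; r2 [payment_cleared :- hazmat_flag, packed.]; r12 [priority_ship :- notify_customer, oversize_item.]. Adds fragile_item, payment_cleared, priority_ship.
Round 4: r8 [dock_ready :- priority_ship, payment_cleared.]. Adds dock_ready.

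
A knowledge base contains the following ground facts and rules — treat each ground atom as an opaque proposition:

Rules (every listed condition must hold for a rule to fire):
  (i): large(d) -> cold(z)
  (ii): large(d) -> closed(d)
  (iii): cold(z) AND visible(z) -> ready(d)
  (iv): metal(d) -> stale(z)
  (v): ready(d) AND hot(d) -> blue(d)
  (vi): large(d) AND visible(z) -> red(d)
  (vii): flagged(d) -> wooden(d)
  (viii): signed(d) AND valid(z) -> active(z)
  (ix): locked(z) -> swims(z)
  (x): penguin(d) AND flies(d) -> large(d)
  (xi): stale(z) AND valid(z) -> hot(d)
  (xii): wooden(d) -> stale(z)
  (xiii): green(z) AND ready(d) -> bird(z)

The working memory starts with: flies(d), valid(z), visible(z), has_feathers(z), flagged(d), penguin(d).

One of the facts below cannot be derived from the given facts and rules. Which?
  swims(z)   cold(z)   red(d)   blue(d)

swims(z)

Round 1 — (vii), (x), derive wooden(d), large(d).
Round 2 — (i), (ii), (vi), (xii), derive cold(z), closed(d), red(d), stale(z).
Round 3 — (iii), (xi), derive ready(d), hot(d).
Round 4 — (v), derive blue(d).
Derived: blue(d) (round 4), cold(z) (round 2), red(d) (round 2). swims(z) never appears in any round.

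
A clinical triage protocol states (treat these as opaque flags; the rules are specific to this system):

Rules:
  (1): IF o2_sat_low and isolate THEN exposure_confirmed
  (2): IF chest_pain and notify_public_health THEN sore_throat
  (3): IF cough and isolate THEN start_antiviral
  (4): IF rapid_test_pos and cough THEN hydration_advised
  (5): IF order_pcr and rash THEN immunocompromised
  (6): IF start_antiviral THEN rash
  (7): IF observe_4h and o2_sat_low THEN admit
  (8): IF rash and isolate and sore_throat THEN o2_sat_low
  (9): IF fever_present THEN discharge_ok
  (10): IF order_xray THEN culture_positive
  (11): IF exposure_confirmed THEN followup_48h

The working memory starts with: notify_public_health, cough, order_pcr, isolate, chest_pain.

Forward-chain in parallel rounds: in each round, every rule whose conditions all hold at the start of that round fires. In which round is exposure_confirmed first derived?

Round 1: (2) [IF chest_pain and notify_public_health THEN sore_throat]; (3) [IF cough and isolate THEN start_antiviral]. Adds sore_throat, start_antiviral.
Round 2: (6) [IF start_antiviral THEN rash]. Adds rash.
Round 3: (5) [IF order_pcr and rash THEN immunocompromised]; (8) [IF rash and isolate and sore_throat THEN o2_sat_low]. Adds immunocompromised, o2_sat_low.
Round 4: (1) [IF o2_sat_low and isolate THEN exposure_confirmed]. Adds exposure_confirmed.
exposure_confirmed first appears in round 4.

4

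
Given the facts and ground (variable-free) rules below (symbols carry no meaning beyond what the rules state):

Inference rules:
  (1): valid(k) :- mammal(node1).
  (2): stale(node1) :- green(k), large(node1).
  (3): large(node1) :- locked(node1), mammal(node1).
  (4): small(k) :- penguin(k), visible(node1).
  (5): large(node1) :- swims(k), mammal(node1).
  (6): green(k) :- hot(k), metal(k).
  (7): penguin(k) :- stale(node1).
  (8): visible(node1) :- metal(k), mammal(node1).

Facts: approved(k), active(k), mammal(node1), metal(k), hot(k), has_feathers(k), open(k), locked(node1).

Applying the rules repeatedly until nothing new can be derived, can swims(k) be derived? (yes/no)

Round 1: (1) [valid(k) :- mammal(node1).]; (3) [large(node1) :- locked(node1), mammal(node1).]; (6) [green(k) :- hot(k), metal(k).]; (8) [visible(node1) :- metal(k), mammal(node1).]. New: valid(k), large(node1), green(k), visible(node1).
Round 2: (2) [stale(node1) :- green(k), large(node1).]. New: stale(node1).
Round 3: (7) [penguin(k) :- stale(node1).]. New: penguin(k).
Round 4: (4) [small(k) :- penguin(k), visible(node1).]. New: small(k).
Fixed point reached. No rule has swims(k) as a consequent, and it is not given.

no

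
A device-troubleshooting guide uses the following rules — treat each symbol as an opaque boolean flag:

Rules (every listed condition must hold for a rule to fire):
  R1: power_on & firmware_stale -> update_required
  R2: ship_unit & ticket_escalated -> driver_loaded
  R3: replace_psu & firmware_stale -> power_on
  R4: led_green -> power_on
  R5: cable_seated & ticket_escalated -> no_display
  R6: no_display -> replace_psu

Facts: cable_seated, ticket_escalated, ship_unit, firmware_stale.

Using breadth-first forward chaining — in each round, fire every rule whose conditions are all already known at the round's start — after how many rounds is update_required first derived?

Round 1: R2 [ship_unit & ticket_escalated -> driver_loaded]; R5 [cable_seated & ticket_escalated -> no_display]. New: driver_loaded, no_display.
Round 2: R6 [no_display -> replace_psu]. New: replace_psu.
Round 3: R3 [replace_psu & firmware_stale -> power_on]. New: power_on.
Round 4: R1 [power_on & firmware_stale -> update_required]. New: update_required.
update_required first appears in round 4.

4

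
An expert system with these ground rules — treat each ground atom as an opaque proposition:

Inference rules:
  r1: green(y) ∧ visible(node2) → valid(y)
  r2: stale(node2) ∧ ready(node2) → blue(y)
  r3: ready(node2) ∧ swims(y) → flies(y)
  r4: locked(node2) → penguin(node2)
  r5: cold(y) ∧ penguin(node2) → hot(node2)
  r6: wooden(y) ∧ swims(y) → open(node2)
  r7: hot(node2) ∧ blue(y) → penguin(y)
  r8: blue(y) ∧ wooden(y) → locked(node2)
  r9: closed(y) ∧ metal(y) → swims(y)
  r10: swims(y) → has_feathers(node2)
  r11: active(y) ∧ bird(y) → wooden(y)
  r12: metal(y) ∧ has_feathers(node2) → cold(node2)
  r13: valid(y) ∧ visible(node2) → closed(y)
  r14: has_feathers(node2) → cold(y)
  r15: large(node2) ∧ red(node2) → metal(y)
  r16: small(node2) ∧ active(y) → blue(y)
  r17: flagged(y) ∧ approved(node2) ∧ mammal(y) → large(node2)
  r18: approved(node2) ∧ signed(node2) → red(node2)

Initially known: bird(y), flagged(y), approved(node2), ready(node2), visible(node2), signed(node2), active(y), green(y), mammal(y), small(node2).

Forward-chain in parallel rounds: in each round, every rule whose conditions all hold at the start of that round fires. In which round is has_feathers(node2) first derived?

Round 1 fires r1, r11, r16, r17, r18, giving valid(y), wooden(y), blue(y), large(node2), red(node2).
Round 2 fires r8, r13, r15, giving locked(node2), closed(y), metal(y).
Round 3 fires r4, r9, giving penguin(node2), swims(y).
Round 4 fires r3, r6, r10, giving flies(y), open(node2), has_feathers(node2).
has_feathers(node2) first appears in round 4.

4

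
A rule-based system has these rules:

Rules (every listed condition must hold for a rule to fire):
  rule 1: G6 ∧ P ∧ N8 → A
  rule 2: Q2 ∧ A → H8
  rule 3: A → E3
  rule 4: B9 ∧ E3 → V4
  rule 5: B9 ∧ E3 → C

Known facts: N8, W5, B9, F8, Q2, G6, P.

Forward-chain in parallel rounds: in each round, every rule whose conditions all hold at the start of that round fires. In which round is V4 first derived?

3

[1] rule 1 [G6 ∧ P ∧ N8 → A]. ⇒ new: A.
[2] rule 2 [Q2 ∧ A → H8]; rule 3 [A → E3]. ⇒ new: H8, E3.
[3] rule 4 [B9 ∧ E3 → V4]; rule 5 [B9 ∧ E3 → C]. ⇒ new: V4, C.
V4 first appears in round 3.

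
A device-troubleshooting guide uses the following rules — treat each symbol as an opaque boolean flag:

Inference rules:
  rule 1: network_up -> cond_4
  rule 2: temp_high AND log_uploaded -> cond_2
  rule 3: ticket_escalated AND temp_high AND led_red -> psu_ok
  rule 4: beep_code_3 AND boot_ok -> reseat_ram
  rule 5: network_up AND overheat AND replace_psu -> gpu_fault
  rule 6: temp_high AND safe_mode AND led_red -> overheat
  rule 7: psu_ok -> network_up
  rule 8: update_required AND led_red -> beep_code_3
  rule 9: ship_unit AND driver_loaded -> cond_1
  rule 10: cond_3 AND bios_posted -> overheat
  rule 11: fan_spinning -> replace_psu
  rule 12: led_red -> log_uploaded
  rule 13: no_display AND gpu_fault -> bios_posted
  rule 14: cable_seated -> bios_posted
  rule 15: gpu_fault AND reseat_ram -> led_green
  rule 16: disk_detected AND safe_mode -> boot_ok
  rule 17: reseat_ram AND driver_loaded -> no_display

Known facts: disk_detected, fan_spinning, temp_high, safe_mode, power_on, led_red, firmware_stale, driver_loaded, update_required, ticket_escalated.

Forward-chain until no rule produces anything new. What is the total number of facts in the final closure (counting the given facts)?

Round 1 fires rule 3, rule 6, rule 8, rule 11, rule 12, rule 16, giving psu_ok, overheat, beep_code_3, replace_psu, log_uploaded, boot_ok.
Round 2 fires rule 2, rule 4, rule 7, giving cond_2, reseat_ram, network_up.
Round 3 fires rule 1, rule 5, rule 17, giving cond_4, gpu_fault, no_display.
Round 4 fires rule 13, rule 15, giving bios_posted, led_green.
Closure: {beep_code_3, bios_posted, boot_ok, cond_2, cond_4, disk_detected, driver_loaded, fan_spinning, firmware_stale, gpu_fault, led_green, led_red, log_uploaded, network_up, no_display, overheat, power_on, psu_ok, replace_psu, reseat_ram, safe_mode, temp_high, ticket_escalated, update_required} — 24 facts.

24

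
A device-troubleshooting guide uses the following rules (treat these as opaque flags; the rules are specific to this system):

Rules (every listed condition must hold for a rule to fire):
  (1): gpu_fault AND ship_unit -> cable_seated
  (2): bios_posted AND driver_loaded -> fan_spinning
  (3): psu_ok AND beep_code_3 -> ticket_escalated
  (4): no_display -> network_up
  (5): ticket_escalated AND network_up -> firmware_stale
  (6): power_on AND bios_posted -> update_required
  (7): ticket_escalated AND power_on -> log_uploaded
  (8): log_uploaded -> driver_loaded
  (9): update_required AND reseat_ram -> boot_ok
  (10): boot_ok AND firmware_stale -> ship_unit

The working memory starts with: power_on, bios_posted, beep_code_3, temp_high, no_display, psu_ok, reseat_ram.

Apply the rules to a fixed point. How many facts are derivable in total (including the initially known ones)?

16

Round 1: (3) [psu_ok AND beep_code_3 -> ticket_escalated]; (4) [no_display -> network_up]; (6) [power_on AND bios_posted -> update_required]. New: ticket_escalated, network_up, update_required.
Round 2: (5) [ticket_escalated AND network_up -> firmware_stale]; (7) [ticket_escalated AND power_on -> log_uploaded]; (9) [update_required AND reseat_ram -> boot_ok]. New: firmware_stale, log_uploaded, boot_ok.
Round 3: (8) [log_uploaded -> driver_loaded]; (10) [boot_ok AND firmware_stale -> ship_unit]. New: driver_loaded, ship_unit.
Round 4: (2) [bios_posted AND driver_loaded -> fan_spinning]. New: fan_spinning.
Closure: {beep_code_3, bios_posted, boot_ok, driver_loaded, fan_spinning, firmware_stale, log_uploaded, network_up, no_display, power_on, psu_ok, reseat_ram, ship_unit, temp_high, ticket_escalated, update_required} — 16 facts.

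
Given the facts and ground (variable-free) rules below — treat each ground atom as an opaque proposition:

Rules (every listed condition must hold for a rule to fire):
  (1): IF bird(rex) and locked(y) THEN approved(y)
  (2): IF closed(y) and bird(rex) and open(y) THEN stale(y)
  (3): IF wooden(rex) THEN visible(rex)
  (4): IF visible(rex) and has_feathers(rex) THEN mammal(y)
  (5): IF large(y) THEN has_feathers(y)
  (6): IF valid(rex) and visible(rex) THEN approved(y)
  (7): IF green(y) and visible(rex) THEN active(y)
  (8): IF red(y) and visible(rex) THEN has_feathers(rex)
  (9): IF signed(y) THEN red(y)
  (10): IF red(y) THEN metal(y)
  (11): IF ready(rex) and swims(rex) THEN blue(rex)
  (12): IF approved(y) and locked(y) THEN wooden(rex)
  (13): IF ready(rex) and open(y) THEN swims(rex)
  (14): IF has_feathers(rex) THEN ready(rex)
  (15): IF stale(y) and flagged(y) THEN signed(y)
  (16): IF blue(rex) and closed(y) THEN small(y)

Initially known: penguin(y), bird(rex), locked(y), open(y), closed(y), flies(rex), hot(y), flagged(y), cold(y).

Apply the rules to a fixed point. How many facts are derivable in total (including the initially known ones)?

Round 1: (1) [IF bird(rex) and locked(y) THEN approved(y)]; (2) [IF closed(y) and bird(rex) and open(y) THEN stale(y)]. Adds approved(y), stale(y).
Round 2: (12) [IF approved(y) and locked(y) THEN wooden(rex)]; (15) [IF stale(y) and flagged(y) THEN signed(y)]. Adds wooden(rex), signed(y).
Round 3: (3) [IF wooden(rex) THEN visible(rex)]; (9) [IF signed(y) THEN red(y)]. Adds visible(rex), red(y).
Round 4: (8) [IF red(y) and visible(rex) THEN has_feathers(rex)]; (10) [IF red(y) THEN metal(y)]. Adds has_feathers(rex), metal(y).
Round 5: (4) [IF visible(rex) and has_feathers(rex) THEN mammal(y)]; (14) [IF has_feathers(rex) THEN ready(rex)]. Adds mammal(y), ready(rex).
Round 6: (13) [IF ready(rex) and open(y) THEN swims(rex)]. Adds swims(rex).
Round 7: (11) [IF ready(rex) and swims(rex) THEN blue(rex)]. Adds blue(rex).
Round 8: (16) [IF blue(rex) and closed(y) THEN small(y)]. Adds small(y).
Closure: {approved(y), bird(rex), blue(rex), closed(y), cold(y), flagged(y), flies(rex), has_feathers(rex), hot(y), locked(y), mammal(y), metal(y), open(y), penguin(y), ready(rex), red(y), signed(y), small(y), stale(y), swims(rex), visible(rex), wooden(rex)} — 22 facts.

22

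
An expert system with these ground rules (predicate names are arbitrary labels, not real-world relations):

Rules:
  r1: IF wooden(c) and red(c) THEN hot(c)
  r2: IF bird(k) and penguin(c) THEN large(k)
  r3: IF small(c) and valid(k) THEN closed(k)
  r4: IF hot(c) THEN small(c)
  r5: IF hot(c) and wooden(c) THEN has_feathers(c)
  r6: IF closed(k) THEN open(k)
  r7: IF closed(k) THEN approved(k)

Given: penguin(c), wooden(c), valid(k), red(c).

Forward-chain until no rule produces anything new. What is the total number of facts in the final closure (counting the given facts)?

10

[1] r1 [IF wooden(c) and red(c) THEN hot(c)]. ⇒ new: hot(c).
[2] r4 [IF hot(c) THEN small(c)]; r5 [IF hot(c) and wooden(c) THEN has_feathers(c)]. ⇒ new: small(c), has_feathers(c).
[3] r3 [IF small(c) and valid(k) THEN closed(k)]. ⇒ new: closed(k).
[4] r6 [IF closed(k) THEN open(k)]; r7 [IF closed(k) THEN approved(k)]. ⇒ new: open(k), approved(k).
Closure: {approved(k), closed(k), has_feathers(c), hot(c), open(k), penguin(c), red(c), small(c), valid(k), wooden(c)} — 10 facts.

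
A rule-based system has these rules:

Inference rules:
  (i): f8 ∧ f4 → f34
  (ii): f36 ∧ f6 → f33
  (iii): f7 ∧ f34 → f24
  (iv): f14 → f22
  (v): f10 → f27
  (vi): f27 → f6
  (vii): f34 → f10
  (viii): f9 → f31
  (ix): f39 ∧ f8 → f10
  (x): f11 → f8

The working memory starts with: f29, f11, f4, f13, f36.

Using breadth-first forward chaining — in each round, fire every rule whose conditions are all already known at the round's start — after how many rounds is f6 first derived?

5

Round 1: (x) [f11 → f8]. New: f8.
Round 2: (i) [f8 ∧ f4 → f34]. New: f34.
Round 3: (vii) [f34 → f10]. New: f10.
Round 4: (v) [f10 → f27]. New: f27.
Round 5: (vi) [f27 → f6]. New: f6.
f6 first appears in round 5.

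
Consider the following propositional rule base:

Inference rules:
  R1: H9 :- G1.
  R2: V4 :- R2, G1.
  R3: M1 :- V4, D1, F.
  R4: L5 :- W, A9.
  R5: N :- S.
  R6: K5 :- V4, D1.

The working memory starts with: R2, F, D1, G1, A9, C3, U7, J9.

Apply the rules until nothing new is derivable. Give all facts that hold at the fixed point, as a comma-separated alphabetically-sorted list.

A9, C3, D1, F, G1, H9, J9, K5, M1, R2, U7, V4

Round 1: R1 [H9 :- G1.]; R2 [V4 :- R2, G1.]. Adds H9, V4.
Round 2: R3 [M1 :- V4, D1, F.]; R6 [K5 :- V4, D1.]. Adds M1, K5.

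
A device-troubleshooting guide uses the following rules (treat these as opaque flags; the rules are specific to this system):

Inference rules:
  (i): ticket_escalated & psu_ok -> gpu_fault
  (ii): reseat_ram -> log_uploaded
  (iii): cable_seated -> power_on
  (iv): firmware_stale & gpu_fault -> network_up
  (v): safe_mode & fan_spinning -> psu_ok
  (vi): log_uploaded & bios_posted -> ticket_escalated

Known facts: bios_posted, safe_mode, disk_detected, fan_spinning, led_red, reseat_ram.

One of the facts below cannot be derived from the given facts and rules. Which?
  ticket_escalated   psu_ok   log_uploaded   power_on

Round 1: (ii) [reseat_ram -> log_uploaded]; (v) [safe_mode & fan_spinning -> psu_ok]. Adds log_uploaded, psu_ok.
Round 2: (vi) [log_uploaded & bios_posted -> ticket_escalated]. Adds ticket_escalated.
Round 3: (i) [ticket_escalated & psu_ok -> gpu_fault]. Adds gpu_fault.
Derived: ticket_escalated (round 2), psu_ok (round 1), log_uploaded (round 1). power_on never appears in any round.

power_on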